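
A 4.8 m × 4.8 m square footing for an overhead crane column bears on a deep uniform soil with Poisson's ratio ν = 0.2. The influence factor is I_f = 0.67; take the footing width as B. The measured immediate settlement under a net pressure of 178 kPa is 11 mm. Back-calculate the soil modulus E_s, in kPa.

S_e = q·B·(1−ν²)/E_s · I_f  ⇒  E_s = q·B·(1−ν²)·I_f / S_e.
E_s = 178 × 4.8 × 0.96 × 0.67 / 0.011 = 49960 kPa

E_s ≈ 50000 kPa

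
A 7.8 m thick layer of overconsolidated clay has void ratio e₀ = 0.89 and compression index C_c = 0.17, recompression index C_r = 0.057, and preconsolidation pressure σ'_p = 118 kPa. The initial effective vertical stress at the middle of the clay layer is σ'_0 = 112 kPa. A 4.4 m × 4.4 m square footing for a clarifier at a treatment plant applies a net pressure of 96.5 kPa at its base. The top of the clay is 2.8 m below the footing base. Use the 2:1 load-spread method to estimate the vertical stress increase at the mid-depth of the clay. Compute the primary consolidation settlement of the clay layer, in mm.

Mid-depth of clay below the footing base: z = 2.8 + 7.8/2 = 6.7 m.
Stress increase at mid-clay by the 2:1 spreading method:
Δσ = qBL/((B+z)(L+z)) = 96.5×4.4×4.4/((4.4+6.7)(4.4+6.7)) = 15.163 kPa
Final effective stress: σ'_f = 112 + 15.163 = 127.16 kPa.
σ'_f = 127.16 > σ'_p = 118 kPa, so the stress path crosses the preconsolidation pressure — recompression up to σ'_p, then virgin compression beyond:
S_c = H/(1+e₀)·[C_r·log₁₀(σ'_p/σ'_0) + C_c·log₁₀(σ'_f/σ'_p)]
    = 7.8/1.89 × [0.057×log₁₀(118/112) + 0.17×log₁₀(127.16/118)]
    = 4.127 × [0.0012918 + 0.0055196] = 0.02811 m

S_c ≈ 28.1 mm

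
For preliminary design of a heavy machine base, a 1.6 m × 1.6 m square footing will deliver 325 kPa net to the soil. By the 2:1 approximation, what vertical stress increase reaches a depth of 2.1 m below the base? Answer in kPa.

Δσ_z ≈ 60.8 kPa

By the 2:1 method the load spreads at 1 horizontal : 2 vertical, so at depth z the loaded area has grown by z in each plan dimension:
Δσ = qBL/((B+z)(L+z)) = 325×1.6×1.6/((1.6+2.1)(1.6+2.1)) = 60.774 kPa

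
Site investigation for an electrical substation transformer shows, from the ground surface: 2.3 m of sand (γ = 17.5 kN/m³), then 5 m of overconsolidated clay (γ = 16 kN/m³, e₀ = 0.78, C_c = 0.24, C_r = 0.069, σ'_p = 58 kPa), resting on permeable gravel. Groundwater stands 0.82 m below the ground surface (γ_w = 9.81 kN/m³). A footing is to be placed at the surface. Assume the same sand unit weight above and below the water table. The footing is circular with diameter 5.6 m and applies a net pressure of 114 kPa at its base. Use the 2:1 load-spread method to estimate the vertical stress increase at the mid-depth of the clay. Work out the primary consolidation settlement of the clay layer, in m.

Mid-depth of clay below the ground surface: z = 2.3 + 5/2 = 4.8 m.
Total vertical stress at mid-clay: σ_v = 17.5×2.3 + 16×2.5 = 80.25 kPa.
Pore pressure: u = 9.81×(4.8 − 0.82) = 39.044 kPa.
Initial effective stress: σ'_0 = σ_v − u = 80.25 − 39.044 = 41.206 kPa.
Stress increase at mid-clay by the 2:1 spreading method:
Δσ ≈ qD²/(D+z)² = 114×5.6²/(5.6+4.8)² = 33.053 kPa
Final effective stress: σ'_f = 41.206 + 33.053 = 74.259 kPa.
σ'_f = 74.259 > σ'_p = 58 kPa, so the stress path crosses the preconsolidation pressure — recompression up to σ'_p, then virgin compression beyond:
S_c = H/(1+e₀)·[C_r·log₁₀(σ'_p/σ'_0) + C_c·log₁₀(σ'_f/σ'_p)]
    = 5/1.78 × [0.069×log₁₀(58/41.206) + 0.24×log₁₀(74.259/58)]
    = 2.809 × [0.010244 + 0.025757] = 0.1011 m

S_c ≈ 0.101 m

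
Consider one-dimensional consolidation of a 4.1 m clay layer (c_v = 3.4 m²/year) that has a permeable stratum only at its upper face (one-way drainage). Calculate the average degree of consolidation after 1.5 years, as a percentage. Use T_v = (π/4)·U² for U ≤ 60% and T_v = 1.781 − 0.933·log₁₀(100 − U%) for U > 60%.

U ≈ 61.7 %

Drainage path length: H_d = H = 4.1 m (single drainage).
T_v = c_v·t/H_d² = 3.4×1.5/4.1² = 0.30339.
T_v = 0.30339 corresponds to the U > 60% branch:
U = 1 − 10^((1.781 − T_v)/0.933)/100 = 0.6165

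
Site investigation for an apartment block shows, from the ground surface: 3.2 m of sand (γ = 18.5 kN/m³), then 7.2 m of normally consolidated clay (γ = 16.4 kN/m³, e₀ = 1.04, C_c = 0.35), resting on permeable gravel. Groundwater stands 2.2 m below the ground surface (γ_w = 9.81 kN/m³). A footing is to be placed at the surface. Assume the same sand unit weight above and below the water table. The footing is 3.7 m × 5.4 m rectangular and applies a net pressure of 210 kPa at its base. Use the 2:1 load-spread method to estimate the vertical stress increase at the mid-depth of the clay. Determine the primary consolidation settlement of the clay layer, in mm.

S_c ≈ 199 mm

Mid-depth of clay below the ground surface: z = 3.2 + 7.2/2 = 6.8 m.
Total vertical stress at mid-clay: σ_v = 18.5×3.2 + 16.4×3.6 = 118.24 kPa.
Pore pressure: u = 9.81×(6.8 − 2.2) = 45.126 kPa.
Initial effective stress: σ'_0 = σ_v − u = 118.24 − 45.126 = 73.114 kPa.
Stress increase at mid-clay by the 2:1 spreading method:
Δσ = qBL/((B+z)(L+z)) = 210×3.7×5.4/((3.7+6.8)(5.4+6.8)) = 32.754 kPa
Final effective stress: σ'_f = σ'_0 + Δσ = 73.114 + 32.754 = 105.87 kPa.
Normally consolidated clay, so the full stress increment lies on the virgin compression line:
S_c = C_c·H/(1+e₀)·log₁₀(σ'_f/σ'_0) = 0.35×7.2/(1+1.04)×log₁₀(105.87/73.114)
    = 1.2353 × 0.16077 = 0.1986 m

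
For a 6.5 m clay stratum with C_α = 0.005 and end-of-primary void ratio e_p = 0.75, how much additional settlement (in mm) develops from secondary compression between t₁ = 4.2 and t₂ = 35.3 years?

S_s ≈ 17.2 mm

Secondary compression: S_s = C_α·H/(1+e_p)·log₁₀(t₂/t₁)
S_s = 0.005×6.5/(1+0.75)×log₁₀(35.3/4.2)
    = 0.01857 × 0.9245 = 0.01717 m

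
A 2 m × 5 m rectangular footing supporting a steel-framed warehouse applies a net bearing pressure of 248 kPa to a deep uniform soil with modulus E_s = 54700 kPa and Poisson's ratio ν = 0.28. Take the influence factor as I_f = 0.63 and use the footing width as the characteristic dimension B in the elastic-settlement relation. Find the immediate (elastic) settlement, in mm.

S_e ≈ 5.26 mm

Immediate (elastic) settlement: S_e = q·B·(1−ν²)/E_s · I_f.
S_e = 248 × 2 × (1 − 0.28²) / 54700 × 0.63
    = 248 × 2 × 0.9216 / 54700 × 0.63
    = 0.005265 m = 5.265 mm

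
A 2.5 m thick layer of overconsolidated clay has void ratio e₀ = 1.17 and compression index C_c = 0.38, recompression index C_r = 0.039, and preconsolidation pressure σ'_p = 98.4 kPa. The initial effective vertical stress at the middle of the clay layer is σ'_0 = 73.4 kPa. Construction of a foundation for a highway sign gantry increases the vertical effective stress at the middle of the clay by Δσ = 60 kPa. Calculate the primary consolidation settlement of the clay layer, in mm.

Final effective stress: σ'_f = 73.4 + 60 = 133.4 kPa.
σ'_f = 133.4 > σ'_p = 98.4 kPa, so the stress path crosses the preconsolidation pressure — recompression up to σ'_p, then virgin compression beyond:
S_c = H/(1+e₀)·[C_r·log₁₀(σ'_p/σ'_0) + C_c·log₁₀(σ'_f/σ'_p)]
    = 2.5/2.17 × [0.039×log₁₀(98.4/73.4) + 0.38×log₁₀(133.4/98.4)]
    = 1.1521 × [0.0049647 + 0.050221] = 0.06358 m

S_c ≈ 63.6 mm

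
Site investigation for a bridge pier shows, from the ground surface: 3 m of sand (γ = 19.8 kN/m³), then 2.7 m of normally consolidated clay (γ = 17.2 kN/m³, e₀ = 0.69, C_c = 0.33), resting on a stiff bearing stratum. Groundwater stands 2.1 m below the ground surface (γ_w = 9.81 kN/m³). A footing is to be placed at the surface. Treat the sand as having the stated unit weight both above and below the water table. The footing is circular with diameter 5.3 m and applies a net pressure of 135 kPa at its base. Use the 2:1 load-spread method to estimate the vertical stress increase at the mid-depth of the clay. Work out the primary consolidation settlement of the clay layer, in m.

Mid-depth of clay below the ground surface: z = 3 + 2.7/2 = 4.35 m.
Total vertical stress at mid-clay: σ_v = 19.8×3 + 17.2×1.35 = 82.62 kPa.
Pore pressure: u = 9.81×(4.35 − 2.1) = 22.073 kPa.
Initial effective stress: σ'_0 = σ_v − u = 82.62 − 22.073 = 60.547 kPa.
Stress increase at mid-clay by the 2:1 spreading method:
Δσ ≈ qD²/(D+z)² = 135×5.3²/(5.3+4.35)² = 40.722 kPa
Final effective stress: σ'_f = σ'_0 + Δσ = 60.547 + 40.722 = 101.27 kPa.
Normally consolidated clay, so the full stress increment lies on the virgin compression line:
S_c = C_c·H/(1+e₀)·log₁₀(σ'_f/σ'_0) = 0.33×2.7/(1+0.69)×log₁₀(101.27/60.547)
    = 0.52722 × 0.22339 = 0.1178 m

S_c ≈ 0.118 m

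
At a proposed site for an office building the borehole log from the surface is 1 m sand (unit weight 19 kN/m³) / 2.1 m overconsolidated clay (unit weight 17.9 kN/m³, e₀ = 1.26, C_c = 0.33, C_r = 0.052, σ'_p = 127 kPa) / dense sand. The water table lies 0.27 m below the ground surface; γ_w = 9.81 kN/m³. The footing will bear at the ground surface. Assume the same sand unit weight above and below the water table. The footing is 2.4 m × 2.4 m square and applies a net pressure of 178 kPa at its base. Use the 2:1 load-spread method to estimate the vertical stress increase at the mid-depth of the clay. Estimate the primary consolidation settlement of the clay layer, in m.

S_c ≈ 0.0266 m

Mid-depth of clay below the ground surface: z = 1 + 2.1/2 = 2.05 m.
Total vertical stress at mid-clay: σ_v = 19×1 + 17.9×1.05 = 37.795 kPa.
Pore pressure: u = 9.81×(2.05 − 0.27) = 17.462 kPa.
Initial effective stress: σ'_0 = σ_v − u = 37.795 − 17.462 = 20.333 kPa.
Stress increase at mid-clay by the 2:1 spreading method:
Δσ = qBL/((B+z)(L+z)) = 178×2.4×2.4/((2.4+2.05)(2.4+2.05)) = 51.775 kPa
Final effective stress: σ'_f = 20.333 + 51.775 = 72.108 kPa.
σ'_f = 72.108 ≤ σ'_p = 127 kPa, so the clay remains overconsolidated and only the recompression index applies:
S_c = C_r·H/(1+e₀)·log₁₀(σ'_f/σ'_0) = 0.052×2.1/2.26×log₁₀(72.108/20.333)
    = 0.048318 × 0.54978 = 0.02656 m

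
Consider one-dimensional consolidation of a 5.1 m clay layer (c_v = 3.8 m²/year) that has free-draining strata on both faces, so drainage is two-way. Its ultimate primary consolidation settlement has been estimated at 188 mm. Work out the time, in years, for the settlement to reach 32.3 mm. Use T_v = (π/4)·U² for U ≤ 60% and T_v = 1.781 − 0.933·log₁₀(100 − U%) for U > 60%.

t ≈ 0.0397 years

Drainage path length: H_d = H/2 = 2.55 m (double drainage).
U = S(t)/S_ult = 32.3/188 = 0.1718.
U ≤ 60%: T_v = (π/4)·U² = (π/4)×0.17181² = 0.023184.
t = T_v·H_d²/c_v = 0.023184×2.55²/3.8 = 0.03967 years.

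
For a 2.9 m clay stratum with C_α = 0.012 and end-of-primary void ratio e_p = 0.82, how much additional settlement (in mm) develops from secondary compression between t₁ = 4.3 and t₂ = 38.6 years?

S_s ≈ 18.2 mm

Secondary compression: S_s = C_α·H/(1+e_p)·log₁₀(t₂/t₁)
S_s = 0.012×2.9/(1+0.82)×log₁₀(38.6/4.3)
    = 0.01912 × 0.9531 = 0.01822 m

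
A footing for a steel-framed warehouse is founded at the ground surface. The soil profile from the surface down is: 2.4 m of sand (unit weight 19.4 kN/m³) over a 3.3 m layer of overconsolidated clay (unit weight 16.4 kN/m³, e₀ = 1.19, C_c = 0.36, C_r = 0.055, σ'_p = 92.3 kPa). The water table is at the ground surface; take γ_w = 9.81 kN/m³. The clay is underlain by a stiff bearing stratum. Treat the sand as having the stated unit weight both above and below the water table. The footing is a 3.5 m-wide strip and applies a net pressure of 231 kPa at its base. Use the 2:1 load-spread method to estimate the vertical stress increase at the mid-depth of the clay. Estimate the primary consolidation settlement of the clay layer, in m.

S_c ≈ 0.136 m

Mid-depth of clay below the ground surface: z = 2.4 + 3.3/2 = 4.05 m.
Total vertical stress at mid-clay: σ_v = 19.4×2.4 + 16.4×1.65 = 73.62 kPa.
Pore pressure: u = 9.81×(4.05 − 0) = 39.73 kPa.
Initial effective stress: σ'_0 = σ_v − u = 73.62 − 39.73 = 33.89 kPa.
Stress increase at mid-clay by the 2:1 spreading method:
Δσ = qB/(B+z) = 231×3.5/(3.5+4.05) = 107.09 kPa
Final effective stress: σ'_f = 33.89 + 107.09 = 140.98 kPa.
σ'_f = 140.98 > σ'_p = 92.3 kPa, so the stress path crosses the preconsolidation pressure — recompression up to σ'_p, then virgin compression beyond:
S_c = H/(1+e₀)·[C_r·log₁₀(σ'_p/σ'_0) + C_c·log₁₀(σ'_f/σ'_p)]
    = 3.3/2.19 × [0.055×log₁₀(92.3/33.89) + 0.36×log₁₀(140.98/92.3)]
    = 1.5068 × [0.023932 + 0.066224] = 0.1358 m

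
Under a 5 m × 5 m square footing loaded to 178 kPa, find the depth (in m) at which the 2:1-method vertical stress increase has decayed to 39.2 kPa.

2:1 spreading — at depth z the loaded area has grown by z in each plan dimension:
qB²/(B+z)² = Δσ_z ⇒ z = B(√(q/Δσ_z) − 1) = 5×(√(178/39.2) − 1) = 5.655 m

z ≈ 5.65 m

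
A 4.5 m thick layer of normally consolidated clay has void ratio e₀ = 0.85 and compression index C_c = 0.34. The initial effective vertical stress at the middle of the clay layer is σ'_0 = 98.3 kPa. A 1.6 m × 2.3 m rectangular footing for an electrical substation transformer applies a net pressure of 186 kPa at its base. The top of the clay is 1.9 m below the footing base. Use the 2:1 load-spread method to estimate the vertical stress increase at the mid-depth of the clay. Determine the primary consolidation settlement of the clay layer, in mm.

Mid-depth of clay below the footing base: z = 1.9 + 4.5/2 = 4.15 m.
Stress increase at mid-clay by the 2:1 spreading method:
Δσ = qBL/((B+z)(L+z)) = 186×1.6×2.3/((1.6+4.15)(2.3+4.15)) = 18.456 kPa
Final effective stress: σ'_f = σ'_0 + Δσ = 98.3 + 18.456 = 116.76 kPa.
Normally consolidated clay, so the full stress increment lies on the virgin compression line:
S_c = C_c·H/(1+e₀)·log₁₀(σ'_f/σ'_0) = 0.34×4.5/(1+0.85)×log₁₀(116.76/98.3)
    = 0.82703 × 0.074741 = 0.06181 m

S_c ≈ 61.8 mm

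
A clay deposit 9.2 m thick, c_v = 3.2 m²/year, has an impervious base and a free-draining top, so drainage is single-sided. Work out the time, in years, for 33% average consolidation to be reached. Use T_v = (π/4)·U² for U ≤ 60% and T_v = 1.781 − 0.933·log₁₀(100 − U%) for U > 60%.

t ≈ 2.26 years

Drainage path length: H_d = H = 9.2 m (single drainage).
U ≤ 60%: T_v = (π/4)·U² = (π/4)×0.33² = 0.08553.
t = T_v·H_d²/c_v = 0.08553×9.2²/3.2 = 2.262 years.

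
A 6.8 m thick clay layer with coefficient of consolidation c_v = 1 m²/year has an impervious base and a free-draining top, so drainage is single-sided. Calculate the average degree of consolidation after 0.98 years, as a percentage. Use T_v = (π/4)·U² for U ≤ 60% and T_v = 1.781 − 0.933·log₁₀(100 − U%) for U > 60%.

Drainage path length: H_d = H = 6.8 m (single drainage).
T_v = c_v·t/H_d² = 1×0.98/6.8² = 0.021194.
T_v = 0.021194 corresponds to the U ≤ 60% branch:
U = √(4T_v/π) = 0.1643

U ≈ 16.4 %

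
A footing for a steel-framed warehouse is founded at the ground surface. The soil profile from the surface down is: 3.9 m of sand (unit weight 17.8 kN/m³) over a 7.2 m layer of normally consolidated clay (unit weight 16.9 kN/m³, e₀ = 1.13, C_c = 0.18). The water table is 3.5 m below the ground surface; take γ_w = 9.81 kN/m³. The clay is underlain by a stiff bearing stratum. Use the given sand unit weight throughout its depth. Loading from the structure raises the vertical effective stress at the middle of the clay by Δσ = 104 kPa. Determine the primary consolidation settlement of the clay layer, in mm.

S_c ≈ 201 mm

Mid-depth of clay below the ground surface: z = 3.9 + 7.2/2 = 7.5 m.
Total vertical stress at mid-clay: σ_v = 17.8×3.9 + 16.9×3.6 = 130.26 kPa.
Pore pressure: u = 9.81×(7.5 − 3.5) = 39.24 kPa.
Initial effective stress: σ'_0 = σ_v − u = 130.26 − 39.24 = 91.02 kPa.
Final effective stress: σ'_f = σ'_0 + Δσ = 91.02 + 104 = 195.02 kPa.
Normally consolidated clay, so the full stress increment lies on the virgin compression line:
S_c = C_c·H/(1+e₀)·log₁₀(σ'_f/σ'_0) = 0.18×7.2/(1+1.13)×log₁₀(195.02/91.02)
    = 0.60845 × 0.33094 = 0.2014 m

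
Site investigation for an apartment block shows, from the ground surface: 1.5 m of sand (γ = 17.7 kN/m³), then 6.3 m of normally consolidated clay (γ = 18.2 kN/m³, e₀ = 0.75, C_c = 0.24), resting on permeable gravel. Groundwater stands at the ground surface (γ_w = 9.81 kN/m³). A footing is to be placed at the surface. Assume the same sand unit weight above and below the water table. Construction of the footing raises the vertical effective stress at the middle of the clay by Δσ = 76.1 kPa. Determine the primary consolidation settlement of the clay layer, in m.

S_c ≈ 0.411 m

Mid-depth of clay below the ground surface: z = 1.5 + 6.3/2 = 4.65 m.
Total vertical stress at mid-clay: σ_v = 17.7×1.5 + 18.2×3.15 = 83.88 kPa.
Pore pressure: u = 9.81×(4.65 − 0) = 45.617 kPa.
Initial effective stress: σ'_0 = σ_v − u = 83.88 − 45.617 = 38.263 kPa.
Final effective stress: σ'_f = σ'_0 + Δσ = 38.263 + 76.1 = 114.36 kPa.
Normally consolidated clay, so the full stress increment lies on the virgin compression line:
S_c = C_c·H/(1+e₀)·log₁₀(σ'_f/σ'_0) = 0.24×6.3/(1+0.75)×log₁₀(114.36/38.263)
    = 0.864 × 0.4755 = 0.4108 m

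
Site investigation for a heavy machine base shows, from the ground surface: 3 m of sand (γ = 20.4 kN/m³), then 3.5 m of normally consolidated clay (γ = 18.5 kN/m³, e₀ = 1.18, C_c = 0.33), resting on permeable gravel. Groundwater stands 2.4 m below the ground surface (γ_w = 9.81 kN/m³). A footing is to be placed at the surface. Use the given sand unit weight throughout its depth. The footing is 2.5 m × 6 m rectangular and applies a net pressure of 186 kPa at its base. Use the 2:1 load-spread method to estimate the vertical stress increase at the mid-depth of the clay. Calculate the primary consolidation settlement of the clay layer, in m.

S_c ≈ 0.0945 m

Mid-depth of clay below the ground surface: z = 3 + 3.5/2 = 4.75 m.
Total vertical stress at mid-clay: σ_v = 20.4×3 + 18.5×1.75 = 93.575 kPa.
Pore pressure: u = 9.81×(4.75 − 2.4) = 23.054 kPa.
Initial effective stress: σ'_0 = σ_v − u = 93.575 − 23.054 = 70.521 kPa.
Stress increase at mid-clay by the 2:1 spreading method:
Δσ = qBL/((B+z)(L+z)) = 186×2.5×6/((2.5+4.75)(6+4.75)) = 35.798 kPa
Final effective stress: σ'_f = σ'_0 + Δσ = 70.521 + 35.798 = 106.32 kPa.
Normally consolidated clay, so the full stress increment lies on the virgin compression line:
S_c = C_c·H/(1+e₀)·log₁₀(σ'_f/σ'_0) = 0.33×3.5/(1+1.18)×log₁₀(106.32/70.521)
    = 0.52982 × 0.1783 = 0.09447 m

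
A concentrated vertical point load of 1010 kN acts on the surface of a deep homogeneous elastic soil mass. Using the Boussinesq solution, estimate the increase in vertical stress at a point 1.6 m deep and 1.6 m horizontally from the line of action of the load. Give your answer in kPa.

Boussinesq vertical stress below a point load on an elastic half-space:
Δσ_z = 3P/(2πz²) · [1 + (r/z)²]^(−5/2)
r/z = 1.6/1.6 = 1; [1+(r/z)²]^(−5/2) = 0.17678.
Δσ_z = 3×1010/(2π×1.6²) × 0.17678 = 188.37 × 0.17678 = 33.3 kPa

Δσ_z ≈ 33.3 kPa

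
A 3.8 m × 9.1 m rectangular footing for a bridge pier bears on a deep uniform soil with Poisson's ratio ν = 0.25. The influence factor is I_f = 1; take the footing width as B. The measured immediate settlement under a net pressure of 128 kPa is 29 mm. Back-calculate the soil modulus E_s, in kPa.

S_e = q·B·(1−ν²)/E_s · I_f  ⇒  E_s = q·B·(1−ν²)·I_f / S_e.
E_s = 128 × 3.8 × 0.9375 × 1 / 0.029 = 15720 kPa

E_s ≈ 15700 kPa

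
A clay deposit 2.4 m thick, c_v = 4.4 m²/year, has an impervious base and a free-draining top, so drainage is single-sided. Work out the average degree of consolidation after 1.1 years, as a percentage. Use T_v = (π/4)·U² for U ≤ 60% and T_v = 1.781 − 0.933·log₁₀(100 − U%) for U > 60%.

Drainage path length: H_d = H = 2.4 m (single drainage).
T_v = c_v·t/H_d² = 4.4×1.1/2.4² = 0.84028.
T_v = 0.84028 corresponds to the U > 60% branch:
U = 1 − 10^((1.781 − T_v)/0.933)/100 = 0.8981

U ≈ 89.8 %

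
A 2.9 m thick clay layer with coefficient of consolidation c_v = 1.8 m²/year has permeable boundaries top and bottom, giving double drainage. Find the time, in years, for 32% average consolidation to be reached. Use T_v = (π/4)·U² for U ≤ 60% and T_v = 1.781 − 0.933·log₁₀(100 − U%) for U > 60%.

Drainage path length: H_d = H/2 = 1.45 m (double drainage).
U ≤ 60%: T_v = (π/4)·U² = (π/4)×0.32² = 0.080425.
t = T_v·H_d²/c_v = 0.080425×1.45²/1.8 = 0.09394 years.

t ≈ 0.0939 years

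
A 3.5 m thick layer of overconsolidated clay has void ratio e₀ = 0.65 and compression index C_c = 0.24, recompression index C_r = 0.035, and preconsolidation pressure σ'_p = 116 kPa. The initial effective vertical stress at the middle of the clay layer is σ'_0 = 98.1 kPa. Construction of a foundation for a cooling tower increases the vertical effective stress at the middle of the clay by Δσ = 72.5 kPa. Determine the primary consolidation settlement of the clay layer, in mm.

Final effective stress: σ'_f = 98.1 + 72.5 = 170.6 kPa.
σ'_f = 170.6 > σ'_p = 116 kPa, so the stress path crosses the preconsolidation pressure — recompression up to σ'_p, then virgin compression beyond:
S_c = H/(1+e₀)·[C_r·log₁₀(σ'_p/σ'_0) + C_c·log₁₀(σ'_f/σ'_p)]
    = 3.5/1.65 × [0.035×log₁₀(116/98.1) + 0.24×log₁₀(170.6/116)]
    = 2.1212 × [0.0025476 + 0.040205] = 0.09069 m

S_c ≈ 90.7 mm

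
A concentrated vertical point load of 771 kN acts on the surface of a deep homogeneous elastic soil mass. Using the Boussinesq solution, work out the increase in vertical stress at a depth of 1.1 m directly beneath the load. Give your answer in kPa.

Δσ_z ≈ 304 kPa

Boussinesq vertical stress below a point load on an elastic half-space:
Δσ_z = 3P/(2πz²) · [1 + (r/z)²]^(−5/2)
r/z = 0/1.1 = 0; [1+(r/z)²]^(−5/2) = 1.
Δσ_z = 3×771/(2π×1.1²) × 1 = 304.24 × 1 = 304.2 kPa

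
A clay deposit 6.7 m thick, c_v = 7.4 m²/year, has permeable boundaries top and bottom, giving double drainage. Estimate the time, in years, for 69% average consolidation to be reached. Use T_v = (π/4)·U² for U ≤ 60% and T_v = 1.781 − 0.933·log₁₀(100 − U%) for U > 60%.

Drainage path length: H_d = H/2 = 3.35 m (double drainage).
U > 60%: T_v = 1.781 − 0.933·log₁₀(100 − 69) = 0.38956.
t = T_v·H_d²/c_v = 0.38956×3.35²/7.4 = 0.5908 years.

t ≈ 0.591 years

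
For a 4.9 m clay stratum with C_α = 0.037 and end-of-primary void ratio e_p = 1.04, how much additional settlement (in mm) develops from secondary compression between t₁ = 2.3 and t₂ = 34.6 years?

Secondary compression: S_s = C_α·H/(1+e_p)·log₁₀(t₂/t₁)
S_s = 0.037×4.9/(1+1.04)×log₁₀(34.6/2.3)
    = 0.08887 × 1.177 = 0.1046 m

S_s ≈ 105 mm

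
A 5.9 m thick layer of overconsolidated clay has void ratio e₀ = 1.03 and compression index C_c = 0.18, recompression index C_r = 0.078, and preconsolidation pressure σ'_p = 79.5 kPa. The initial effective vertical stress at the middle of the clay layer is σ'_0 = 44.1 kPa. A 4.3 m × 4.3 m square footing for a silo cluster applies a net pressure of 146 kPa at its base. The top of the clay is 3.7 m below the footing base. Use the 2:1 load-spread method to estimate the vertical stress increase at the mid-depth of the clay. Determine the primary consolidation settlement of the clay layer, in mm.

Mid-depth of clay below the footing base: z = 3.7 + 5.9/2 = 6.65 m.
Stress increase at mid-clay by the 2:1 spreading method:
Δσ = qBL/((B+z)(L+z)) = 146×4.3×4.3/((4.3+6.65)(4.3+6.65)) = 22.514 kPa
Final effective stress: σ'_f = 44.1 + 22.514 = 66.614 kPa.
σ'_f = 66.614 ≤ σ'_p = 79.5 kPa, so the clay remains overconsolidated and only the recompression index applies:
S_c = C_r·H/(1+e₀)·log₁₀(σ'_f/σ'_0) = 0.078×5.9/2.03×log₁₀(66.614/44.1)
    = 0.2267 × 0.17913 = 0.04061 m

S_c ≈ 40.6 mm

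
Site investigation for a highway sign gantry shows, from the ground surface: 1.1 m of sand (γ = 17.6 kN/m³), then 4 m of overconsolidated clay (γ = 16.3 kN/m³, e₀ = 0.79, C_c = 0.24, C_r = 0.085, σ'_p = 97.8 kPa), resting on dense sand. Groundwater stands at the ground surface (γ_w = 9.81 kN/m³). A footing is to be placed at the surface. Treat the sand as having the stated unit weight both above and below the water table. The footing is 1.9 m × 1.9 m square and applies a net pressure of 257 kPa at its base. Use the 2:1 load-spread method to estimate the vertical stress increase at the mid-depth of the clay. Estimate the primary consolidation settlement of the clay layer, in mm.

S_c ≈ 82.6 mm

Mid-depth of clay below the ground surface: z = 1.1 + 4/2 = 3.1 m.
Total vertical stress at mid-clay: σ_v = 17.6×1.1 + 16.3×2 = 51.96 kPa.
Pore pressure: u = 9.81×(3.1 − 0) = 30.411 kPa.
Initial effective stress: σ'_0 = σ_v − u = 51.96 − 30.411 = 21.549 kPa.
Stress increase at mid-clay by the 2:1 spreading method:
Δσ = qBL/((B+z)(L+z)) = 257×1.9×1.9/((1.9+3.1)(1.9+3.1)) = 37.111 kPa
Final effective stress: σ'_f = 21.549 + 37.111 = 58.66 kPa.
σ'_f = 58.66 ≤ σ'_p = 97.8 kPa, so the clay remains overconsolidated and only the recompression index applies:
S_c = C_r·H/(1+e₀)·log₁₀(σ'_f/σ'_0) = 0.085×4/1.79×log₁₀(58.66/21.549)
    = 0.18994 × 0.43491 = 0.08261 m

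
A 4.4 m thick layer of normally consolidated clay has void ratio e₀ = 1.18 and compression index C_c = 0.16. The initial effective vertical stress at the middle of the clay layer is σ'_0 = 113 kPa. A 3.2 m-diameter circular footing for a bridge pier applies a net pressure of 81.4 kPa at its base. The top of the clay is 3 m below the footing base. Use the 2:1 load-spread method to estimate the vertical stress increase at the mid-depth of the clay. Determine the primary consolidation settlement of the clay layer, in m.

Mid-depth of clay below the footing base: z = 3 + 4.4/2 = 5.2 m.
Stress increase at mid-clay by the 2:1 spreading method:
Δσ ≈ qD²/(D+z)² = 81.4×3.2²/(3.2+5.2)² = 11.813 kPa
Final effective stress: σ'_f = σ'_0 + Δσ = 113 + 11.813 = 124.81 kPa.
Normally consolidated clay, so the full stress increment lies on the virgin compression line:
S_c = C_c·H/(1+e₀)·log₁₀(σ'_f/σ'_0) = 0.16×4.4/(1+1.18)×log₁₀(124.81/113)
    = 0.32294 × 0.043171 = 0.01394 m

S_c ≈ 0.0139 m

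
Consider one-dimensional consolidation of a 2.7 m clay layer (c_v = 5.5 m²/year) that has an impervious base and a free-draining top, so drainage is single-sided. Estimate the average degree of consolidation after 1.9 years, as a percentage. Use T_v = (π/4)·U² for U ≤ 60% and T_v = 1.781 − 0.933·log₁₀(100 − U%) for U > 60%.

U ≈ 97.6 %

Drainage path length: H_d = H = 2.7 m (single drainage).
T_v = c_v·t/H_d² = 5.5×1.9/2.7² = 1.4335.
T_v = 1.4335 corresponds to the U > 60% branch:
U = 1 − 10^((1.781 − T_v)/0.933)/100 = 0.9764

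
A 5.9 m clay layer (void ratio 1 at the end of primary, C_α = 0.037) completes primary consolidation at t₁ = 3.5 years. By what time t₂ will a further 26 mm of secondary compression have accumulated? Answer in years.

S_s = C_α·H/(1+e_p)·log₁₀(t₂/t₁) ⇒ log₁₀(t₂/t₁) = S_s·(1+e_p)/(C_α·H).
log₁₀(t₂/t₁) = 0.026 × (1+1) / (0.037×5.9) = 0.2382
t₂ = t₁ × 10^0.2382 = 3.5 × 1.731 = 6.057 years

t₂ ≈ 6.06 years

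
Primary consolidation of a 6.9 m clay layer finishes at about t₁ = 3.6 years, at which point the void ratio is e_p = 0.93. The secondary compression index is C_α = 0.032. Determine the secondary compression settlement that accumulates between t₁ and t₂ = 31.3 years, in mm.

S_s ≈ 107 mm

Secondary compression: S_s = C_α·H/(1+e_p)·log₁₀(t₂/t₁)
S_s = 0.032×6.9/(1+0.93)×log₁₀(31.3/3.6)
    = 0.1144 × 0.9392 = 0.1075 m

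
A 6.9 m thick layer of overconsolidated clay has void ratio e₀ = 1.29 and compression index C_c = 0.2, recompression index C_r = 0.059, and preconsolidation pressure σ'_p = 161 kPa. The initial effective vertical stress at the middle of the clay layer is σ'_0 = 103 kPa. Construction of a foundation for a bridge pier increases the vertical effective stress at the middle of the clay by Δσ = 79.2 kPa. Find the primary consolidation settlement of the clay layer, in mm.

S_c ≈ 66.9 mm

Final effective stress: σ'_f = 103 + 79.2 = 182.2 kPa.
σ'_f = 182.2 > σ'_p = 161 kPa, so the stress path crosses the preconsolidation pressure — recompression up to σ'_p, then virgin compression beyond:
S_c = H/(1+e₀)·[C_r·log₁₀(σ'_p/σ'_0) + C_c·log₁₀(σ'_f/σ'_p)]
    = 6.9/2.29 × [0.059×log₁₀(161/103) + 0.2×log₁₀(182.2/161)]
    = 3.0131 × [0.011445 + 0.010744] = 0.06686 m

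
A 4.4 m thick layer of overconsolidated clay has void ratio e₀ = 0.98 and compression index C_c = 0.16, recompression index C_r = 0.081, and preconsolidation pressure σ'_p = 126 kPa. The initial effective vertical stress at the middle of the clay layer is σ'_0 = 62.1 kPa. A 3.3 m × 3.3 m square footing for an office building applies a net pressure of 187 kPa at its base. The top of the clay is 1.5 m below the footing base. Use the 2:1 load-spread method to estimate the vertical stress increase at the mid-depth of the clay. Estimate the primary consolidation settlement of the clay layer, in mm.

S_c ≈ 40.1 mm

Mid-depth of clay below the footing base: z = 1.5 + 4.4/2 = 3.7 m.
Stress increase at mid-clay by the 2:1 spreading method:
Δσ = qBL/((B+z)(L+z)) = 187×3.3×3.3/((3.3+3.7)(3.3+3.7)) = 41.56 kPa
Final effective stress: σ'_f = 62.1 + 41.56 = 103.66 kPa.
σ'_f = 103.66 ≤ σ'_p = 126 kPa, so the clay remains overconsolidated and only the recompression index applies:
S_c = C_r·H/(1+e₀)·log₁₀(σ'_f/σ'_0) = 0.081×4.4/1.98×log₁₀(103.66/62.1)
    = 0.18 × 0.22252 = 0.04005 m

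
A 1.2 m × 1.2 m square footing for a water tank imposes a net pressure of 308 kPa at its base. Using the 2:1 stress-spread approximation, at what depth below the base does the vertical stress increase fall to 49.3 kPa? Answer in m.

2:1 spreading — at depth z the loaded area has grown by z in each plan dimension:
qB²/(B+z)² = Δσ_z ⇒ z = B(√(q/Δσ_z) − 1) = 1.2×(√(308/49.3) − 1) = 1.799 m

z ≈ 1.8 m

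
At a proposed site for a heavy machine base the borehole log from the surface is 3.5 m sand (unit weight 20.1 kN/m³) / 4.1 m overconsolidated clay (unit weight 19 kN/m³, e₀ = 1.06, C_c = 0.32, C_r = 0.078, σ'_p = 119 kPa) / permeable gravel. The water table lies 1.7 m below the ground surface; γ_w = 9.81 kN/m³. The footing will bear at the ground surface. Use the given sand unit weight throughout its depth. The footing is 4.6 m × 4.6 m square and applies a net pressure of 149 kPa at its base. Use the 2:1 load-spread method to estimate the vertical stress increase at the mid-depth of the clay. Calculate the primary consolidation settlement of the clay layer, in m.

S_c ≈ 0.024 m

Mid-depth of clay below the ground surface: z = 3.5 + 4.1/2 = 5.55 m.
Total vertical stress at mid-clay: σ_v = 20.1×3.5 + 19×2.05 = 109.3 kPa.
Pore pressure: u = 9.81×(5.55 − 1.7) = 37.769 kPa.
Initial effective stress: σ'_0 = σ_v − u = 109.3 − 37.769 = 71.531 kPa.
Stress increase at mid-clay by the 2:1 spreading method:
Δσ = qBL/((B+z)(L+z)) = 149×4.6×4.6/((4.6+5.55)(4.6+5.55)) = 30.603 kPa
Final effective stress: σ'_f = 71.531 + 30.603 = 102.13 kPa.
σ'_f = 102.13 ≤ σ'_p = 119 kPa, so the clay remains overconsolidated and only the recompression index applies:
S_c = C_r·H/(1+e₀)·log₁₀(σ'_f/σ'_0) = 0.078×4.1/2.06×log₁₀(102.13/71.531)
    = 0.15524 × 0.15466 = 0.02401 m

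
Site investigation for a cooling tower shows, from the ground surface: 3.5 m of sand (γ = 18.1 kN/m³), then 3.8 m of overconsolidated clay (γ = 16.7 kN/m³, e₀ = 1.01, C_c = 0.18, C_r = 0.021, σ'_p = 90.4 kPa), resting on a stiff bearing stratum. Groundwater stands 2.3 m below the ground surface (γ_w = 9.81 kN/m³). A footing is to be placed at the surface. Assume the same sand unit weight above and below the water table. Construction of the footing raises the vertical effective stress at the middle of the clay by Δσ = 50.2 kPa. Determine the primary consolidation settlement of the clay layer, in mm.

Mid-depth of clay below the ground surface: z = 3.5 + 3.8/2 = 5.4 m.
Total vertical stress at mid-clay: σ_v = 18.1×3.5 + 16.7×1.9 = 95.08 kPa.
Pore pressure: u = 9.81×(5.4 − 2.3) = 30.411 kPa.
Initial effective stress: σ'_0 = σ_v − u = 95.08 − 30.411 = 64.669 kPa.
Final effective stress: σ'_f = 64.669 + 50.2 = 114.87 kPa.
σ'_f = 114.87 > σ'_p = 90.4 kPa, so the stress path crosses the preconsolidation pressure — recompression up to σ'_p, then virgin compression beyond:
S_c = H/(1+e₀)·[C_r·log₁₀(σ'_p/σ'_0) + C_c·log₁₀(σ'_f/σ'_p)]
    = 3.8/2.01 × [0.021×log₁₀(90.4/64.669) + 0.18×log₁₀(114.87/90.4)]
    = 1.8905 × [0.0030549 + 0.018727] = 0.04118 m

S_c ≈ 41.2 mm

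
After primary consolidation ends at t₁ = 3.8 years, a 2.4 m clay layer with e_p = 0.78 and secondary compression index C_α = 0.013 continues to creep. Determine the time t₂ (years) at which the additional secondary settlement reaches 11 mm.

S_s = C_α·H/(1+e_p)·log₁₀(t₂/t₁) ⇒ log₁₀(t₂/t₁) = S_s·(1+e_p)/(C_α·H).
log₁₀(t₂/t₁) = 0.011 × (1+0.78) / (0.013×2.4) = 0.6276
t₂ = t₁ × 10^0.6276 = 3.8 × 4.242 = 16.12 years

t₂ ≈ 16.1 years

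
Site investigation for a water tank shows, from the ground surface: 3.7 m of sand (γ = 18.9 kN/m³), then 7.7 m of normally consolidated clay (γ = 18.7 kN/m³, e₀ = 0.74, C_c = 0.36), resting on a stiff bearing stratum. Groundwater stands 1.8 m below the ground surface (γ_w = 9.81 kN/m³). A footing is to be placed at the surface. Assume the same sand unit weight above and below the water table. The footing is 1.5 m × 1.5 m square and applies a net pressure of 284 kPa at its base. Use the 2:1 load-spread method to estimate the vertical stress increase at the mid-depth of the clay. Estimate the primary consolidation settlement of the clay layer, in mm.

Mid-depth of clay below the ground surface: z = 3.7 + 7.7/2 = 7.55 m.
Total vertical stress at mid-clay: σ_v = 18.9×3.7 + 18.7×3.85 = 141.93 kPa.
Pore pressure: u = 9.81×(7.55 − 1.8) = 56.408 kPa.
Initial effective stress: σ'_0 = σ_v − u = 141.93 − 56.408 = 85.522 kPa.
Stress increase at mid-clay by the 2:1 spreading method:
Δσ = qBL/((B+z)(L+z)) = 284×1.5×1.5/((1.5+7.55)(1.5+7.55)) = 7.802 kPa
Final effective stress: σ'_f = σ'_0 + Δσ = 85.522 + 7.802 = 93.324 kPa.
Normally consolidated clay, so the full stress increment lies on the virgin compression line:
S_c = C_c·H/(1+e₀)·log₁₀(σ'_f/σ'_0) = 0.36×7.7/(1+0.74)×log₁₀(93.324/85.522)
    = 1.5931 × 0.037915 = 0.0604 m

S_c ≈ 60.4 mm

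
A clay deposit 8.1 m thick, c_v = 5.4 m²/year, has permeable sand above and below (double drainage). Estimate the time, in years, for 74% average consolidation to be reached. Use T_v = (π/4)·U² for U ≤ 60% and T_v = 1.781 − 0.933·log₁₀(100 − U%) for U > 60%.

t ≈ 1.4 years

Drainage path length: H_d = H/2 = 4.05 m (double drainage).
U > 60%: T_v = 1.781 − 0.933·log₁₀(100 − 74) = 0.46083.
t = T_v·H_d²/c_v = 0.46083×4.05²/5.4 = 1.4 years.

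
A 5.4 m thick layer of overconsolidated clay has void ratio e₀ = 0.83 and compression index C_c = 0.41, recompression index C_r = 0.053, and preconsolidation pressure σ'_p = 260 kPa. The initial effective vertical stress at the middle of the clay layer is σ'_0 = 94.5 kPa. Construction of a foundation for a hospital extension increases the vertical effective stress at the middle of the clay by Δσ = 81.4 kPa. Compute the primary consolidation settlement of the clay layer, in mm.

S_c ≈ 42.2 mm

Final effective stress: σ'_f = 94.5 + 81.4 = 175.9 kPa.
σ'_f = 175.9 ≤ σ'_p = 260 kPa, so the clay remains overconsolidated and only the recompression index applies:
S_c = C_r·H/(1+e₀)·log₁₀(σ'_f/σ'_0) = 0.053×5.4/1.83×log₁₀(175.9/94.5)
    = 0.15639 × 0.26983 = 0.0422 m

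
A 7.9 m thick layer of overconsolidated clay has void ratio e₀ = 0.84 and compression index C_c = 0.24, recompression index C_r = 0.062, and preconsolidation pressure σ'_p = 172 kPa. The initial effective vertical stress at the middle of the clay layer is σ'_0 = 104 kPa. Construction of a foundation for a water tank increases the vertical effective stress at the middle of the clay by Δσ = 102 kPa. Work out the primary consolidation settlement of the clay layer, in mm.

Final effective stress: σ'_f = 104 + 102 = 206 kPa.
σ'_f = 206 > σ'_p = 172 kPa, so the stress path crosses the preconsolidation pressure — recompression up to σ'_p, then virgin compression beyond:
S_c = H/(1+e₀)·[C_r·log₁₀(σ'_p/σ'_0) + C_c·log₁₀(σ'_f/σ'_p)]
    = 7.9/1.84 × [0.062×log₁₀(172/104) + 0.24×log₁₀(206/172)]
    = 4.2935 × [0.013547 + 0.018801] = 0.1389 m

S_c ≈ 139 mm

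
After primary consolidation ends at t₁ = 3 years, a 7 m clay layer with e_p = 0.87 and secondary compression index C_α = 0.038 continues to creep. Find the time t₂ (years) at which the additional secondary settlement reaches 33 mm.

t₂ ≈ 5.12 years

S_s = C_α·H/(1+e_p)·log₁₀(t₂/t₁) ⇒ log₁₀(t₂/t₁) = S_s·(1+e_p)/(C_α·H).
log₁₀(t₂/t₁) = 0.033 × (1+0.87) / (0.038×7) = 0.232
t₂ = t₁ × 10^0.232 = 3 × 1.706 = 5.118 years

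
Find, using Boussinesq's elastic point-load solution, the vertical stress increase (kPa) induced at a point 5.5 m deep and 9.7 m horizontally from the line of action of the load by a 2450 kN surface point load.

Δσ_z ≈ 1.13 kPa

Boussinesq vertical stress below a point load on an elastic half-space:
Δσ_z = 3P/(2πz²) · [1 + (r/z)²]^(−5/2)
r/z = 9.7/5.5 = 1.7636; [1+(r/z)²]^(−5/2) = 0.029194.
Δσ_z = 3×2450/(2π×5.5²) × 0.029194 = 38.671 × 0.029194 = 1.129 kPa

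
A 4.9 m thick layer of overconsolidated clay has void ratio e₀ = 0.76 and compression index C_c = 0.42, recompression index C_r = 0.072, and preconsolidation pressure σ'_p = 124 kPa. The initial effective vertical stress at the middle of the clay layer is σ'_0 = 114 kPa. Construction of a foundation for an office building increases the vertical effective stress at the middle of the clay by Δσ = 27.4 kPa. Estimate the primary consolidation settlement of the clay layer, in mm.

S_c ≈ 74 mm

Final effective stress: σ'_f = 114 + 27.4 = 141.4 kPa.
σ'_f = 141.4 > σ'_p = 124 kPa, so the stress path crosses the preconsolidation pressure — recompression up to σ'_p, then virgin compression beyond:
S_c = H/(1+e₀)·[C_r·log₁₀(σ'_p/σ'_0) + C_c·log₁₀(σ'_f/σ'_p)]
    = 4.9/1.76 × [0.072×log₁₀(124/114) + 0.42×log₁₀(141.4/124)]
    = 2.7841 × [0.0026292 + 0.023952] = 0.074 m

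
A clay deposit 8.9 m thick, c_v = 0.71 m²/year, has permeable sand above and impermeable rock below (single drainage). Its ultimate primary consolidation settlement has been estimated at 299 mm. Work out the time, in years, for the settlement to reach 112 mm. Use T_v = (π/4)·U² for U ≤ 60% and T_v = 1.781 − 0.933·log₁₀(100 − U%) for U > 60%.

Drainage path length: H_d = H = 8.9 m (single drainage).
U = S(t)/S_ult = 112/299 = 0.3746.
U ≤ 60%: T_v = (π/4)·U² = (π/4)×0.37458² = 0.1102.
t = T_v·H_d²/c_v = 0.1102×8.9²/0.71 = 12.29 years.

t ≈ 12.3 years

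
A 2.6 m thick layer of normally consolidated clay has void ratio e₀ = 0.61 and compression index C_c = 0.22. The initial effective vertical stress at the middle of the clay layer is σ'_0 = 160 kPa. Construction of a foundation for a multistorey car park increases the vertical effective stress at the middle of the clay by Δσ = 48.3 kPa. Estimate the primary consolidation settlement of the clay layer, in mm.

S_c ≈ 40.7 mm

Final effective stress: σ'_f = σ'_0 + Δσ = 160 + 48.3 = 208.3 kPa.
Normally consolidated clay, so the full stress increment lies on the virgin compression line:
S_c = C_c·H/(1+e₀)·log₁₀(σ'_f/σ'_0) = 0.22×2.6/(1+0.61)×log₁₀(208.3/160)
    = 0.35528 × 0.11457 = 0.0407 m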